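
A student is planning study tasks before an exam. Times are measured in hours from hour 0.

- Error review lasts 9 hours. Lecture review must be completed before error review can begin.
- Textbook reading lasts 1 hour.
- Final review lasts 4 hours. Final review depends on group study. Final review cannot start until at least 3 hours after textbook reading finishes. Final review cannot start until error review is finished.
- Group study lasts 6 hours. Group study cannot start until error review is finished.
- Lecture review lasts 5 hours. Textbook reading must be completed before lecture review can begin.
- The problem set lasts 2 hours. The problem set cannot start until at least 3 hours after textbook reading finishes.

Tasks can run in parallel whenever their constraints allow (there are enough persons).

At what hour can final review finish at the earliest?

25

Nothing blocks textbook reading, so it runs from hour 0 to hour 1.
After textbook reading (finishes hour 1), lecture review can start at hour 1 and finishes at hour 6.
Error review cannot begin until lecture review (finishes hour 6). It runs from hour 6 to 6 + 9 = hour 15.
Group study waits on error review (finishes hour 15), so it starts at hour 15 and finishes at 15 + 6 = hour 21.
Final review needs all of group study (finishes hour 21); textbook reading (finishes hour 1, plus 3-hour gap → hour 4); error review (finishes hour 15). That puts its earliest start at hour 21; it finishes at 21 + 4 = hour 25.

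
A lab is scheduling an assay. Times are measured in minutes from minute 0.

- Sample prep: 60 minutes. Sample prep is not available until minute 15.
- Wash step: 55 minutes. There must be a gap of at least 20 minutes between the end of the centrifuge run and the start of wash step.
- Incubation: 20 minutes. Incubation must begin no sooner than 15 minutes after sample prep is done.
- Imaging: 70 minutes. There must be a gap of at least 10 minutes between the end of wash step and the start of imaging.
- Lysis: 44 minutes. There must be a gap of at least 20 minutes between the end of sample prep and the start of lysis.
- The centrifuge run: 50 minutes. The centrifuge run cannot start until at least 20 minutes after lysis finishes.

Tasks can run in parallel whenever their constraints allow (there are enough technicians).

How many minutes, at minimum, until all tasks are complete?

364

Sample prep cannot begin until its own release at minute 15. It runs from minute 15 to 15 + 60 = minute 75.
Incubation waits on sample prep (finishes minute 75, plus 15-minute gap → minute 90), so it starts at minute 90 and finishes at 90 + 20 = minute 110.
Lysis waits on sample prep (finishes minute 75, plus 20-minute gap → minute 95), so it starts at minute 95 and finishes at 95 + 44 = minute 139.
The centrifuge run cannot begin until lysis (finishes minute 139, plus 20-minute gap → minute 159). It runs from minute 159 to 159 + 50 = minute 209.
After the centrifuge run (finishes minute 209, plus 20-minute gap → minute 229), wash step can start at minute 229 and finishes at minute 284.
Imaging waits on wash step (finishes minute 284, plus 10-minute gap → minute 294), so it starts at minute 294 and finishes at 294 + 70 = minute 364.
All tasks are finished once the last one completes. Finish times: Sample prep at 75, Lysis at 139, Incubation at 110, The centrifuge run at 209, Wash step at 284, Imaging at 364. The latest is minute 364.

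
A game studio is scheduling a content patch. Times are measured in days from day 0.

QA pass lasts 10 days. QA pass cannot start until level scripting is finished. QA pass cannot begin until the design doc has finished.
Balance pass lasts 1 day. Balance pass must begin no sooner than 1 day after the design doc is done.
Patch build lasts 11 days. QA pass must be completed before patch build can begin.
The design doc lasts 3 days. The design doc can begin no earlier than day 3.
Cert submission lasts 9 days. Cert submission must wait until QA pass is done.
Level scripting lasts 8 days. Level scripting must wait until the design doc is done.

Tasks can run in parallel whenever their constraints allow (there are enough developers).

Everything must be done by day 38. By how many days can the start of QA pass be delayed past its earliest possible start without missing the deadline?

After its own release at day 3, the design doc can start at day 3 and finishes at day 6.
Level scripting waits on the design doc (finishes day 6), so it starts at day 6 and finishes at 6 + 8 = day 14.
For QA pass: level scripting (finishes day 14); the design doc (finishes day 6). Taking the maximum gives a start of day 14, and it finishes at 14 + 10 = day 24.

Working backward from the deadline:
Nothing follows cert submission; the deadline of day 38 is its only limit. It must start by 38 − 9 = day 29.
To finish by day 38, patch build (duration 11) must start no later than day 27.
QA pass feeds cert submission (must start by day 29); patch build (must start by day 27). Taking the minimum, QA pass must finish by day 27 and start by 27 − 10 = day 17.
So QA pass can start as early as day 14 and as late as day 17, giving 17 − 14 = 3 days of slack.

3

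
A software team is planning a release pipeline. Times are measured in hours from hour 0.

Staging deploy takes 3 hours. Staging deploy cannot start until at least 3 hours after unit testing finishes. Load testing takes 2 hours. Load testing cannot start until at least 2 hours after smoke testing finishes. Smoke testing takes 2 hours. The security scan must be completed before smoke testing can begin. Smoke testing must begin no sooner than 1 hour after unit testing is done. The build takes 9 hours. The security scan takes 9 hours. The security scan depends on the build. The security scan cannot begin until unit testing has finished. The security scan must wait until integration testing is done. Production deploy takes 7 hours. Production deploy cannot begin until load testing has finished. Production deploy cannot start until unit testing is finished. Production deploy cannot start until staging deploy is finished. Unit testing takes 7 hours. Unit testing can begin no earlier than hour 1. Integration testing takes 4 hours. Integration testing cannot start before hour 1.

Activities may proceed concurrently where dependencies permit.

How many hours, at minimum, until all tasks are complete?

Integration testing waits on its own release at hour 1, so it starts at hour 1 and finishes at 1 + 4 = hour 5.
After its own release at hour 1, unit testing can start at hour 1 and finishes at hour 8.
After unit testing (finishes hour 8, plus 3-hour gap → hour 11), staging deploy can start at hour 11 and finishes at hour 14.
The build can start immediately at hour 0; it finishes at hour 9.
The security scan needs all of the build (finishes hour 9); unit testing (finishes hour 8); integration testing (finishes hour 5). That puts its earliest start at hour 9; it finishes at 9 + 9 = hour 18.
Smoke testing needs all of the security scan (finishes hour 18); unit testing (finishes hour 8, plus 1-hour gap → hour 9). That puts its earliest start at hour 18; it finishes at 18 + 2 = hour 20.
Load testing waits on smoke testing (finishes hour 20, plus 2-hour gap → hour 22), so it starts at hour 22 and finishes at 22 + 2 = hour 24.
Production deploy cannot start until load testing (finishes hour 24); unit testing (finishes hour 8); staging deploy (finishes hour 14). The controlling bound is hour 24, so production deploy finishes at 24 + 7 = hour 31.
All tasks are finished once the last one completes. Finish times: The build at 9, Unit testing at 8, Integration testing at 5, The security scan at 18, Staging deploy at 14, Smoke testing at 20, Load testing at 24, Production deploy at 31. The latest is hour 31.

31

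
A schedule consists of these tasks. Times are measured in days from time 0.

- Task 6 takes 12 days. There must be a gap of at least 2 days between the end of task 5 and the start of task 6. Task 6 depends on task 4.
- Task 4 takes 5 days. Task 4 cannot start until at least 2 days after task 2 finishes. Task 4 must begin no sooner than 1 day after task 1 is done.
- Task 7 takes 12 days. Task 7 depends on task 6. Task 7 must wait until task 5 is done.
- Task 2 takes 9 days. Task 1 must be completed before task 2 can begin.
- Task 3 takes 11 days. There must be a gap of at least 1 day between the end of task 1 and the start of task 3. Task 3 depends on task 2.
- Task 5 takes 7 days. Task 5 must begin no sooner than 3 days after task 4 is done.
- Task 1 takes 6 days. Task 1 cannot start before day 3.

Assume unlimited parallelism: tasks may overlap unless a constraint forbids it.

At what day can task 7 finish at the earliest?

61

After its own release at day 3, task 1 can start at day 3 and finishes at day 9.
Task 2 cannot begin until task 1 (finishes day 9). It runs from day 9 to 9 + 9 = day 18.
For task 4: task 2 (finishes day 18, plus 2-day gap → day 20); task 1 (finishes day 9, plus 1-day gap → day 10). Taking the maximum gives a start of day 20, and it finishes at 20 + 5 = day 25.
Task 5 waits on task 4 (finishes day 25, plus 3-day gap → day 28), so it starts at day 28 and finishes at 28 + 7 = day 35.
Task 6 needs all of task 5 (finishes day 35, plus 2-day gap → day 37); task 4 (finishes day 25). That puts its earliest start at day 37; it finishes at 37 + 12 = day 49.
For task 7: task 6 (finishes day 49); task 5 (finishes day 35). Taking the maximum gives a start of day 49, and it finishes at 49 + 12 = day 61.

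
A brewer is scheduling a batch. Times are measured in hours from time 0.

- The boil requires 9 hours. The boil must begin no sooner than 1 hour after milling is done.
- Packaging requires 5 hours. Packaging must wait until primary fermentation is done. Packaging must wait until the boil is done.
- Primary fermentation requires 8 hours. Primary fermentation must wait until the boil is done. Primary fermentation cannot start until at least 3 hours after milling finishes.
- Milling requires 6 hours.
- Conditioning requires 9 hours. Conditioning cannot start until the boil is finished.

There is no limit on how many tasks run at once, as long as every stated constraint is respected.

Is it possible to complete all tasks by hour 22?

Nothing blocks milling, so it runs from hour 0 to hour 6.
The boil waits on milling (finishes hour 6, plus 1-hour gap → hour 7), so it starts at hour 7 and finishes at 7 + 9 = hour 16.
Conditioning cannot begin until the boil (finishes hour 16). It runs from hour 16 to 16 + 9 = hour 25.
Primary fermentation has to wait for the boil (finishes hour 16); milling (finishes hour 6, plus 3-hour gap → hour 9). The latest of these is hour 16, so primary fermentation runs hour 16 to 16 + 8 = hour 24.
Packaging has to wait for primary fermentation (finishes hour 24); the boil (finishes hour 16). The latest of these is hour 24, so packaging runs hour 24 to 24 + 5 = hour 29.
The earliest everything can be done is hour 29, which is after the deadline of 22, so it is not possible.

No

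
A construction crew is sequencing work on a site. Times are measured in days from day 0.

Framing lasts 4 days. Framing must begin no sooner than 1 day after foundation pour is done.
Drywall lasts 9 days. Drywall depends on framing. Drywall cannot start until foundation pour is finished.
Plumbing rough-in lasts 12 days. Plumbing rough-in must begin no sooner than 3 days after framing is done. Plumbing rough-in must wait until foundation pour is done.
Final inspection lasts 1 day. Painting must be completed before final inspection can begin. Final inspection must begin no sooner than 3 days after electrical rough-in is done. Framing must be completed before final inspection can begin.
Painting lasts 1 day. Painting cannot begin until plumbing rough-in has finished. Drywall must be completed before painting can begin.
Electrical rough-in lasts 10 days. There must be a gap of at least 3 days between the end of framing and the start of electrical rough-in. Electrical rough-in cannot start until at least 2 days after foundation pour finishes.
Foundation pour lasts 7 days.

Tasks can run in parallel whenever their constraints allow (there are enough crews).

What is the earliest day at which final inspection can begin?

28

Foundation pour has no prerequisites, so it starts at day 0 and finishes at day 7.
Framing waits on foundation pour (finishes day 7, plus 1-day gap → day 8), so it starts at day 8 and finishes at 8 + 4 = day 12.
For drywall: framing (finishes day 12); foundation pour (finishes day 7). Taking the maximum gives a start of day 12, and it finishes at 12 + 9 = day 21.
For electrical rough-in: framing (finishes day 12, plus 3-day gap → day 15); foundation pour (finishes day 7, plus 2-day gap → day 9). Taking the maximum gives a start of day 15, and it finishes at 15 + 10 = day 25.
Plumbing rough-in cannot start until framing (finishes day 12, plus 3-day gap → day 15); foundation pour (finishes day 7). The controlling bound is day 15, so plumbing rough-in finishes at 15 + 12 = day 27.
Painting cannot start until plumbing rough-in (finishes day 27); drywall (finishes day 21). The controlling bound is day 27, so painting finishes at 27 + 1 = day 28.
Final inspection waits on painting (finishes day 28); electrical rough-in (finishes day 25, plus 3-day gap → day 28); framing (finishes day 12). The latest of these is day 28, which is the earliest final inspection can start.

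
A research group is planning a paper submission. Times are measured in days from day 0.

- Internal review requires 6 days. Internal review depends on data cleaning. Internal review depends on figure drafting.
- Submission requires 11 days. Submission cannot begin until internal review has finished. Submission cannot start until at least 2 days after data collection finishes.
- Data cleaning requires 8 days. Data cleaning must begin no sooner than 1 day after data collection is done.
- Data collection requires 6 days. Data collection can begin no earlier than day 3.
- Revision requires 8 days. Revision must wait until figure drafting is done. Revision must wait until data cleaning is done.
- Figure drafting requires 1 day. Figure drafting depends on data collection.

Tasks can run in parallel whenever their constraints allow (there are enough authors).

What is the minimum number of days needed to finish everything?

After its own release at day 3, data collection can start at day 3 and finishes at day 9.
Figure drafting cannot begin until data collection (finishes day 9). It runs from day 9 to 9 + 1 = day 10.
Data cleaning waits on data collection (finishes day 9, plus 1-day gap → day 10), so it starts at day 10 and finishes at 10 + 8 = day 18.
For revision: figure drafting (finishes day 10); data cleaning (finishes day 18). Taking the maximum gives a start of day 18, and it finishes at 18 + 8 = day 26.
Internal review needs all of data cleaning (finishes day 18); figure drafting (finishes day 10). That puts its earliest start at day 18; it finishes at 18 + 6 = day 24.
For submission: internal review (finishes day 24); data collection (finishes day 9, plus 2-day gap → day 11). Taking the maximum gives a start of day 24, and it finishes at 24 + 11 = day 35.
All tasks are finished once the last one completes. Finish times: Data collection at 9, Data cleaning at 18, Figure drafting at 10, Internal review at 24, Revision at 26, Submission at 35. The latest is day 35.

35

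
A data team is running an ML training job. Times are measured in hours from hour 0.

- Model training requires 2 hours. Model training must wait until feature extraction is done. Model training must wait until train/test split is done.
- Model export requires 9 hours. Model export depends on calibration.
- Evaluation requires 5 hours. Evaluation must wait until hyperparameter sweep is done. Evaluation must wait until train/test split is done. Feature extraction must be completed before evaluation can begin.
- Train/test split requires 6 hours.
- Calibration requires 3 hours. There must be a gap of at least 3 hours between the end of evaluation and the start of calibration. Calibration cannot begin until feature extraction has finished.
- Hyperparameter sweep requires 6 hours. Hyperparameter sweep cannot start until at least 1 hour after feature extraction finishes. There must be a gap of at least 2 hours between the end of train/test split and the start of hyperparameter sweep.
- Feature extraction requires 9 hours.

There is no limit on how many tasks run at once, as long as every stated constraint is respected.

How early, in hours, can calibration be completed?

27

Train/test split has no prerequisites, so it starts at hour 0 and finishes at hour 6.
Feature extraction can start immediately at hour 0; it finishes at hour 9.
For hyperparameter sweep: feature extraction (finishes hour 9, plus 1-hour gap → hour 10); train/test split (finishes hour 6, plus 2-hour gap → hour 8). Taking the maximum gives a start of hour 10, and it finishes at 10 + 6 = hour 16.
Evaluation cannot start until hyperparameter sweep (finishes hour 16); train/test split (finishes hour 6); feature extraction (finishes hour 9). The controlling bound is hour 16, so evaluation finishes at 16 + 5 = hour 21.
Calibration needs all of evaluation (finishes hour 21, plus 3-hour gap → hour 24); feature extraction (finishes hour 9). That puts its earliest start at hour 24; it finishes at 24 + 3 = hour 27.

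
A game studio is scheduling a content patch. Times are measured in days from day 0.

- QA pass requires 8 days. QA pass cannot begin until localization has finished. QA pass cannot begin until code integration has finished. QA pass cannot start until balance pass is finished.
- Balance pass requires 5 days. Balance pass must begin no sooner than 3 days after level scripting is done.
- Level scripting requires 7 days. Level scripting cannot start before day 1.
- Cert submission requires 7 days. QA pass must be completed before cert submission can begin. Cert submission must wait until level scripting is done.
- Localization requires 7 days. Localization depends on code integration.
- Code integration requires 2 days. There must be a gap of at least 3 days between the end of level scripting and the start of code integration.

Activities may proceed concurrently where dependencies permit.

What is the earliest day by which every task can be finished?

Level scripting waits on its own release at day 1, so it starts at day 1 and finishes at 1 + 7 = day 8.
After level scripting (finishes day 8, plus 3-day gap → day 11), balance pass can start at day 11 and finishes at day 16.
Code integration cannot begin until level scripting (finishes day 8, plus 3-day gap → day 11). It runs from day 11 to 11 + 2 = day 13.
Localization waits on code integration (finishes day 13), so it starts at day 13 and finishes at 13 + 7 = day 20.
QA pass has to wait for localization (finishes day 20); code integration (finishes day 13); balance pass (finishes day 16). The latest of these is day 20, so QA pass runs day 20 to 20 + 8 = day 28.
Cert submission needs all of QA pass (finishes day 28); level scripting (finishes day 8). That puts its earliest start at day 28; it finishes at 28 + 7 = day 35.
All tasks are finished once the last one completes. Finish times: Level scripting at 8, Code integration at 13, Balance pass at 16, Localization at 20, QA pass at 28, Cert submission at 35. The latest is day 35.

35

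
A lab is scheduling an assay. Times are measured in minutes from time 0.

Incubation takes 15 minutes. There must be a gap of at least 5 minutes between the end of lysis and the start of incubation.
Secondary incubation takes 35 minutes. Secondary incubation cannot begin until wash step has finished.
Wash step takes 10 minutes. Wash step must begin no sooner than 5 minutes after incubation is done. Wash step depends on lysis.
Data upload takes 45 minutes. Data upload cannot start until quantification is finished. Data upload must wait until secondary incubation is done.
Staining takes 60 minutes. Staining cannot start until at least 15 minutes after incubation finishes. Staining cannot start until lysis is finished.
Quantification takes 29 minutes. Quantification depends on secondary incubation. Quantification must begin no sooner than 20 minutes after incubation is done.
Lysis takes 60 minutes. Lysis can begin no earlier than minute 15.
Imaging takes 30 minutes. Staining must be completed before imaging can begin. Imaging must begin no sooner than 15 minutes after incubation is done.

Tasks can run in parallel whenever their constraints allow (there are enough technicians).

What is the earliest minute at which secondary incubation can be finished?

145

Lysis cannot begin until its own release at minute 15. It runs from minute 15 to 15 + 60 = minute 75.
After lysis (finishes minute 75, plus 5-minute gap → minute 80), incubation can start at minute 80 and finishes at minute 95.
Wash step needs all of incubation (finishes minute 95, plus 5-minute gap → minute 100); lysis (finishes minute 75). That puts its earliest start at minute 100; it finishes at 100 + 10 = minute 110.
Secondary incubation cannot begin until wash step (finishes minute 110). It runs from minute 110 to 110 + 35 = minute 145.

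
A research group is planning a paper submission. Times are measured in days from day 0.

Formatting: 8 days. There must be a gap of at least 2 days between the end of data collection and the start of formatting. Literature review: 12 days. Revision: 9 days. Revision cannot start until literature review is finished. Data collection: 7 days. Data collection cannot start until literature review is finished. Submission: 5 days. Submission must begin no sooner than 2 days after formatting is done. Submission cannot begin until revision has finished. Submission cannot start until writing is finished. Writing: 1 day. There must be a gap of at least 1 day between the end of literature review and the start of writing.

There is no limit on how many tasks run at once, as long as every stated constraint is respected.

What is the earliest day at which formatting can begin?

21

Nothing blocks literature review, so it runs from day 0 to day 12.
After literature review (finishes day 12), data collection can start at day 12 and finishes at day 19.
Formatting waits on data collection (finishes day 19, plus 2-day gap → day 21), so the earliest it can start is day 21.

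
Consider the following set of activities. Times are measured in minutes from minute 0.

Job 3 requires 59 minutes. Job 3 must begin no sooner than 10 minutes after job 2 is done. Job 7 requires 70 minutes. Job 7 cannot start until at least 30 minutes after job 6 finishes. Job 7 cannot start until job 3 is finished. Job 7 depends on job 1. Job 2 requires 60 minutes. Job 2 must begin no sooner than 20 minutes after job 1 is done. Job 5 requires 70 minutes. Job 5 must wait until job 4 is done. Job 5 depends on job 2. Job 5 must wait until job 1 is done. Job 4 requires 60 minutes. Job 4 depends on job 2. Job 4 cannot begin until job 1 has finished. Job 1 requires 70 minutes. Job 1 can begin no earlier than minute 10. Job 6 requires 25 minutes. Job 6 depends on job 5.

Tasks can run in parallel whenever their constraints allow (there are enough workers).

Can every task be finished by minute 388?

Job 1 cannot begin until its own release at minute 10. It runs from minute 10 to 10 + 70 = minute 80.
Job 2 cannot begin until job 1 (finishes minute 80, plus 20-minute gap → minute 100). It runs from minute 100 to 100 + 60 = minute 160.
For job 4: job 2 (finishes minute 160); job 1 (finishes minute 80). Taking the maximum gives a start of minute 160, and it finishes at 160 + 60 = minute 220.
For job 5: job 4 (finishes minute 220); job 2 (finishes minute 160); job 1 (finishes minute 80). Taking the maximum gives a start of minute 220, and it finishes at 220 + 70 = minute 290.
Job 6 waits on job 5 (finishes minute 290), so it starts at minute 290 and finishes at 290 + 25 = minute 315.
After job 2 (finishes minute 160, plus 10-minute gap → minute 170), job 3 can start at minute 170 and finishes at minute 229.
Job 7 has to wait for job 6 (finishes minute 315, plus 30-minute gap → minute 345); job 3 (finishes minute 229); job 1 (finishes minute 80). The latest of these is minute 345, so job 7 runs minute 345 to 345 + 70 = minute 415.
The earliest everything can be done is minute 415, which is after the deadline of 388, so it is not possible.

No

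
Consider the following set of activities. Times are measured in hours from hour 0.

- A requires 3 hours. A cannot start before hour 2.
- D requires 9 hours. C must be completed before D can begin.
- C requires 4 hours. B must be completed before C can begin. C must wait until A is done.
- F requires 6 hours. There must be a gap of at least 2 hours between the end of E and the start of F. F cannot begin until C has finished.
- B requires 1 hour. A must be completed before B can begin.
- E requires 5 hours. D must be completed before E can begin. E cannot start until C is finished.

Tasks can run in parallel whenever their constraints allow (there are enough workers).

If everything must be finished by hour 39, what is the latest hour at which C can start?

Nothing follows F; the deadline of hour 39 is its only limit. It must start by 39 − 6 = hour 33.
E has to be done before F (must start by hour 33, minus 2-hour gap → hour 31). That means finishing by hour 31, i.e. starting by 31 − 5 = hour 26.
D feeds into E (must start by hour 26); so D must finish by hour 26 and therefore start by hour 17.
C must finish in time for D (must start by hour 17); E (must start by hour 26); F (must start by hour 33). The tightest is hour 17, so C must start by 17 − 4 = hour 13.

13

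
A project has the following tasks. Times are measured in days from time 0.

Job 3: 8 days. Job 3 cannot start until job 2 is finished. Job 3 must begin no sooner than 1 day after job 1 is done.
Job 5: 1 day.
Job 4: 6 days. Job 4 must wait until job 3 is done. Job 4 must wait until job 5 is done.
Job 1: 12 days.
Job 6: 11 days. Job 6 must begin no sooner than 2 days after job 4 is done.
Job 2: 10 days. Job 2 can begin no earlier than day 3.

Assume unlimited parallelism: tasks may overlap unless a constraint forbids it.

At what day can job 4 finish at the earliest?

27

Nothing blocks job 5, so it runs from day 0 to day 1.
Job 2 cannot begin until its own release at day 3. It runs from day 3 to 3 + 10 = day 13.
Job 1 has no prerequisites, so it starts at day 0 and finishes at day 12.
For job 3: job 2 (finishes day 13); job 1 (finishes day 12, plus 1-day gap → day 13). Taking the maximum gives a start of day 13, and it finishes at 13 + 8 = day 21.
Job 4 cannot start until job 3 (finishes day 21); job 5 (finishes day 1). The controlling bound is day 21, so job 4 finishes at 21 + 6 = day 27.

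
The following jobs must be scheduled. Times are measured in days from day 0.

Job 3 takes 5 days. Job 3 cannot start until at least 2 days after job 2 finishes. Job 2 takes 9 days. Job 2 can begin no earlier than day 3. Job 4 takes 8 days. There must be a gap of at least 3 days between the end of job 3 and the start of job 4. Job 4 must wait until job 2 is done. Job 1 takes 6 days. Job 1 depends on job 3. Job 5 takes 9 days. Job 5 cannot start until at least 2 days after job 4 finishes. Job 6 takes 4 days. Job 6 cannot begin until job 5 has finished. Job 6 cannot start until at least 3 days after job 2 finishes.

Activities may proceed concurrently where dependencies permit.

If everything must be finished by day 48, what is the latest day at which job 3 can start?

17

Job 1 must finish by day 48; it takes 6 days, so it must start by 48 − 6 = day 42.
Nothing follows job 6; the deadline of day 48 is its only limit. It must start by 48 − 4 = day 44.
Since job 6 (must start by day 44) depends on it, job 5 must finish by day 44. Backing off its 9-day duration gives a latest start of day 35.
Job 4 feeds into job 5 (must start by day 35, minus 2-day gap → day 33); so job 4 must finish by day 33 and therefore start by day 25.
Job 3 must finish in time for job 1 (must start by day 42); job 4 (must start by day 25, minus 3-day gap → day 22). The tightest is day 22, so job 3 must start by 22 − 5 = day 17.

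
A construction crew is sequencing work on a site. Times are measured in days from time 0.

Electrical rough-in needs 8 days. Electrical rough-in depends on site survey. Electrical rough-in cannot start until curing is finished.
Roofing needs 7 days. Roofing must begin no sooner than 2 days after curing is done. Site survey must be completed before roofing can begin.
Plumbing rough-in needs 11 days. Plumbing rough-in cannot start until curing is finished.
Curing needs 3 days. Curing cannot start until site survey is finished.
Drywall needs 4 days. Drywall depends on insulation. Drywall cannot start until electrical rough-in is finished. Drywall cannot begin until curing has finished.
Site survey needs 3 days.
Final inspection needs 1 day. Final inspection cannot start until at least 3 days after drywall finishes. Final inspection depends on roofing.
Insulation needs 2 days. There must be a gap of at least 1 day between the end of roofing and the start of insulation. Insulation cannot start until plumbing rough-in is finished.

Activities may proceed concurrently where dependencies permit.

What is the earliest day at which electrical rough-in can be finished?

14

Site survey can start immediately at day 0; it finishes at day 3.
Curing cannot begin until site survey (finishes day 3). It runs from day 3 to 3 + 3 = day 6.
Electrical rough-in has to wait for site survey (finishes day 3); curing (finishes day 6). The latest of these is day 6, so electrical rough-in runs day 6 to 6 + 8 = day 14.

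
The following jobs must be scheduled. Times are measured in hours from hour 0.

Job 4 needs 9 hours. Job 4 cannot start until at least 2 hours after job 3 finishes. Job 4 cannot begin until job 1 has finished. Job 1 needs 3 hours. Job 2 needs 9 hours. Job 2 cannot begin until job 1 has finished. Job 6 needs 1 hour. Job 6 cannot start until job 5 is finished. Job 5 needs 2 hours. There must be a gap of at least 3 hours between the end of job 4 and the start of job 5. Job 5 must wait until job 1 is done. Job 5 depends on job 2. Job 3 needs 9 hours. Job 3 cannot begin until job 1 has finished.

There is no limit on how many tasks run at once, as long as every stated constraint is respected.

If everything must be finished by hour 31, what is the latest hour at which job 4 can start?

Nothing follows job 6; the deadline of hour 31 is its only limit. It must start by 31 − 1 = hour 30.
Job 5 has to be done before job 6 (must start by hour 30). That means finishing by hour 30, i.e. starting by 30 − 2 = hour 28.
Job 4 feeds into job 5 (must start by hour 28, minus 3-hour gap → hour 25); so job 4 must finish by hour 25 and therefore start by hour 16.

16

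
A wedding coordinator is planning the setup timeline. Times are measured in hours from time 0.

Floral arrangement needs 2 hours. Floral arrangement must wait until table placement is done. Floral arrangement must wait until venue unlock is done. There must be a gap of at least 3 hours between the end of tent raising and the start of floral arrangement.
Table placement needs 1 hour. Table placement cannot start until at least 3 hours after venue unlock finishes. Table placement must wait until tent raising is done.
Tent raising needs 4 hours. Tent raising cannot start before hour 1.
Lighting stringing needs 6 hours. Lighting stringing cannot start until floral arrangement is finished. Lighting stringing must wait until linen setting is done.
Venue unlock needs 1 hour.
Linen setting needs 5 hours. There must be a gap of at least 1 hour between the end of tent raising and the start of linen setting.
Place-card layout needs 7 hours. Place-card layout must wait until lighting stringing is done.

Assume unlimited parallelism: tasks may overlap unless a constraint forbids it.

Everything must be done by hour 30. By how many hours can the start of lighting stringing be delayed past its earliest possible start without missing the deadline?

6

Tent raising cannot begin until its own release at hour 1. It runs from hour 1 to 1 + 4 = hour 5.
After tent raising (finishes hour 5, plus 1-hour gap → hour 6), linen setting can start at hour 6 and finishes at hour 11.
Venue unlock can start immediately at hour 0; it finishes at hour 1.
Table placement has to wait for venue unlock (finishes hour 1, plus 3-hour gap → hour 4); tent raising (finishes hour 5). The latest of these is hour 5, so table placement runs hour 5 to 5 + 1 = hour 6.
Floral arrangement needs all of table placement (finishes hour 6); venue unlock (finishes hour 1); tent raising (finishes hour 5, plus 3-hour gap → hour 8). That puts its earliest start at hour 8; it finishes at 8 + 2 = hour 10.
For lighting stringing: floral arrangement (finishes hour 10); linen setting (finishes hour 11). Taking the maximum gives a start of hour 11, and it finishes at 11 + 6 = hour 17.

Working backward from the deadline:
Nothing follows place-card layout; the deadline of hour 30 is its only limit. It must start by 30 − 7 = hour 23.
Lighting stringing must finish before place-card layout (must start by hour 23). With a 6-hour duration, lighting stringing must start by 23 − 6 = hour 17.
So lighting stringing can start as early as hour 11 and as late as hour 17, giving 17 − 11 = 6 hours of slack.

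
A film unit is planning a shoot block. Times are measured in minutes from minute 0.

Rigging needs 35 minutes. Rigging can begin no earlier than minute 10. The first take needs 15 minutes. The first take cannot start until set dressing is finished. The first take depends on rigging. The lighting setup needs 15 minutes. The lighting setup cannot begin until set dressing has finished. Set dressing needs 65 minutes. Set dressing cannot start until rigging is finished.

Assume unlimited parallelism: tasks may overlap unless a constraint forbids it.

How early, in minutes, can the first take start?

110

After its own release at minute 10, rigging can start at minute 10 and finishes at minute 45.
Set dressing waits on rigging (finishes minute 45), so it starts at minute 45 and finishes at 45 + 65 = minute 110.
The first take waits on set dressing (finishes minute 110); rigging (finishes minute 45). The latest of these is minute 110, which is the earliest the first take can start.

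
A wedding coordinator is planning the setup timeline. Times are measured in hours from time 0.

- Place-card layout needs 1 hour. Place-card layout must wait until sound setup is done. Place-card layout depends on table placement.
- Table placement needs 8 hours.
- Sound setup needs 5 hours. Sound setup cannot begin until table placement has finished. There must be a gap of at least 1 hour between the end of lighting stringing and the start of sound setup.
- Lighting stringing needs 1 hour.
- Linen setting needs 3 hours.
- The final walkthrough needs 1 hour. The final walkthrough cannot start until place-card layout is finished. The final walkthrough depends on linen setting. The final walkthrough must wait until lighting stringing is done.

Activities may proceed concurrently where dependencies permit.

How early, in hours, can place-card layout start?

13

Lighting stringing has no prerequisites, so it starts at hour 0 and finishes at hour 1.
Nothing blocks table placement, so it runs from hour 0 to hour 8.
Sound setup needs all of table placement (finishes hour 8); lighting stringing (finishes hour 1, plus 1-hour gap → hour 2). That puts its earliest start at hour 8; it finishes at 8 + 5 = hour 13.
Place-card layout waits on sound setup (finishes hour 13); table placement (finishes hour 8). The latest of these is hour 13, which is the earliest place-card layout can start.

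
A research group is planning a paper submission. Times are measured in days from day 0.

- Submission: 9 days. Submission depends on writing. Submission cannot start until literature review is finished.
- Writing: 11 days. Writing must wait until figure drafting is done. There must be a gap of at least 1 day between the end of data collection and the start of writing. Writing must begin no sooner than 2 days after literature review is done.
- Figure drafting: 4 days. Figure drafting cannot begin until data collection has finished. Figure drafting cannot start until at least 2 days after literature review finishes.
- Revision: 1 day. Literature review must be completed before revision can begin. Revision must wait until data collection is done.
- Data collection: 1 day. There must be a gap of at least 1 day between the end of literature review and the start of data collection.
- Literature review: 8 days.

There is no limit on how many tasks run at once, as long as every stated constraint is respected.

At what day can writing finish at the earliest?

25

Nothing blocks literature review, so it runs from day 0 to day 8.
After literature review (finishes day 8, plus 1-day gap → day 9), data collection can start at day 9 and finishes at day 10.
For figure drafting: data collection (finishes day 10); literature review (finishes day 8, plus 2-day gap → day 10). Taking the maximum gives a start of day 10, and it finishes at 10 + 4 = day 14.
Writing needs all of figure drafting (finishes day 14); data collection (finishes day 10, plus 1-day gap → day 11); literature review (finishes day 8, plus 2-day gap → day 10). That puts its earliest start at day 14; it finishes at 14 + 11 = day 25.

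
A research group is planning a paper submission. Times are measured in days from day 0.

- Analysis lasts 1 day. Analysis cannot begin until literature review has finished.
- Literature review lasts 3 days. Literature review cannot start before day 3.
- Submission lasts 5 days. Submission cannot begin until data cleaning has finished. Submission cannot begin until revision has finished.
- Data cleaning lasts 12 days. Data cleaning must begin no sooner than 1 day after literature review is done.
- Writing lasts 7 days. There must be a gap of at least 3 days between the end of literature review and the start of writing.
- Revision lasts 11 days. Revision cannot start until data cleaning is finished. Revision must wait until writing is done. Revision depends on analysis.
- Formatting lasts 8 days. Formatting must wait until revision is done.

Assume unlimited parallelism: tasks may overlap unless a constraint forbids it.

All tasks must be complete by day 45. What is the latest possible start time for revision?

To finish by day 45, formatting (duration 8) must start no later than day 37.
Submission has no dependents, so it just needs to finish by day 45. Starting by 45 − 5 = day 40 achieves that.
For revision: formatting (must start by day 37); submission (must start by day 40). The most restrictive is day 37; with an 11-day duration, revision must start by day 26.

26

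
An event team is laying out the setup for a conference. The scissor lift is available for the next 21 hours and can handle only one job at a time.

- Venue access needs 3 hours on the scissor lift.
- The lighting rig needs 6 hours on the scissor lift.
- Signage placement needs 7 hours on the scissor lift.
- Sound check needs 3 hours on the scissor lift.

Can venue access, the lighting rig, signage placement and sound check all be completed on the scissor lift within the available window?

Running back to back, the jobs need 3 + 6 + 7 + 3 = 19 hours on the scissor lift.
Since 19 ≤ 21, they fit within the window.

Yes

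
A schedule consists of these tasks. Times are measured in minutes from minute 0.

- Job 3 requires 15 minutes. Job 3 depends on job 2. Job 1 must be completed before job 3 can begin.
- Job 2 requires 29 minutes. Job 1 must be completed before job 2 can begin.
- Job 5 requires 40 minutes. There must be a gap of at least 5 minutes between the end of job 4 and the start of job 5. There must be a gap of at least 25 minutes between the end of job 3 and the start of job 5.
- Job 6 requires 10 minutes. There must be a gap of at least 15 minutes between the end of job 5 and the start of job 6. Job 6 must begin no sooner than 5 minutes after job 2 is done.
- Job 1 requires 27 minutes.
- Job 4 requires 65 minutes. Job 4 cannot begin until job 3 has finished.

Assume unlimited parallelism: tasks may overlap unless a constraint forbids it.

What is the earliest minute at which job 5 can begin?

Job 1 has no prerequisites, so it starts at minute 0 and finishes at minute 27.
Job 2 cannot begin until job 1 (finishes minute 27). It runs from minute 27 to 27 + 29 = minute 56.
Job 3 has to wait for job 2 (finishes minute 56); job 1 (finishes minute 27). The latest of these is minute 56, so job 3 runs minute 56 to 56 + 15 = minute 71.
After job 3 (finishes minute 71), job 4 can start at minute 71 and finishes at minute 136.
Job 5 waits on job 4 (finishes minute 136, plus 5-minute gap → minute 141); job 3 (finishes minute 71, plus 25-minute gap → minute 96). The latest of these is minute 141, which is the earliest job 5 can start.

141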